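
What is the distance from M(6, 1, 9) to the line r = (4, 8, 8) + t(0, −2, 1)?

Direction vector d = (0, −2, 1).
AP = (2, −7, 1), and AP × d = (−5, −2, −4).
|AP × d|² = 45 and |d|² = 5, so the distance is √(45/5) = √9 = 3.

3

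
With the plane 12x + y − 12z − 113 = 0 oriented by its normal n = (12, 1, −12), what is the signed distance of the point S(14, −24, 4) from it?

-1

n·S − 113 = -17.
|n| = 17, so the signed distance is -17/17 = -1.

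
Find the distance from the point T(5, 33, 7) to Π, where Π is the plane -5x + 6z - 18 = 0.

1/√61

Normal vector n = (-5, 0, 6), and n·(5, 33, 7) - 18 = -1.
|n| = √(25 + 0 + 36) = √61, so the distance is |-1|/√61 = √61/61.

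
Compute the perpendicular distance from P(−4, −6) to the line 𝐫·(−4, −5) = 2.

44/√41

d = |(-4)·(-4) + (-5)·(-6) − 2| / √(16 + 25) = |44|/√41 = 44√41/41.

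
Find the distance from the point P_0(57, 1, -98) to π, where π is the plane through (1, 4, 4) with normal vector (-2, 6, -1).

The plane has equation n·(r − (1, 4, 4)) = 0, i.e. n·r = 18.
d = |(-2)·57 + 6·1 + (-1)·(-98) − 18| / √(4 + 36 + 1) = |-28| / √41 = 28√41/41.

28/√41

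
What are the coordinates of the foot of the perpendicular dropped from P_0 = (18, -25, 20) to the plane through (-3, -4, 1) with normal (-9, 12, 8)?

(9, -13, 28)

The perpendicular from P_0 has direction n = (-9, 12, 8): r = (18, -25, 20) + μ(-9, 12, 8).
Substitute into the plane: n·(P_0 + μn) = -13 gives -302 + 289μ = -13, so μ = 1.
Foot = (18, -25, 20) + 1·(-9, 12, 8) = (9, -13, 28).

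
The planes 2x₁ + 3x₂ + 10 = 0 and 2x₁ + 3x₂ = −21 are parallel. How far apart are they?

With common normal n = (2, 3, 0) (|n| = √13), the distance is |(-10) − (-21)|/|n| = 11/√13 = 11√13/13.

11√13/13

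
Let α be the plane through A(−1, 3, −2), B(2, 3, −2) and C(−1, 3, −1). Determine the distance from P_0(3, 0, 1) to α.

3

AB = (3, 0, 0) and AC = (0, 0, 1), so a normal is n = AB × AC = (0, −3, 0).
n = (0, −3, 0); n·P − (-9) = 9; |n| = 3; distance = 9/3 = 3.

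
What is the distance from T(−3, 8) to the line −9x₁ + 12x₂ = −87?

The normal to the line is n = (−9, 12) with |n| = 15.
|n·T − (-87)| = |123 − (-87)| = 210, so the distance is 210/15 = 14.

14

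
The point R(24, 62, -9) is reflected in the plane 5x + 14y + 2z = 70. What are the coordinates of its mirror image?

n = (5, 14, 2), |n|² = 225, n·R − 70 = 900, so t = 900/225 = 4.
Foot F = R − 4·n = (4, 6, -17); the reflection is 2F − R = (-16, -50, -25).

(-16, -50, -25)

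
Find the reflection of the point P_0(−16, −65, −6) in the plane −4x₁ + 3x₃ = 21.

(-8, -65, -12)

n = (−4, 0, 3), |n|² = 25, n·P_0 − 21 = 25, so t = 25/25 = 1.
Foot F = P_0 − 1·n = (−12, −65, −9); the reflection is 2F − P_0 = (−8, −65, −12).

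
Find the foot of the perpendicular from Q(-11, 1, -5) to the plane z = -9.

n = (0, 0, 1), |n|² = 1, and n·Q − (-9) = 4.
t = 4/1 = 4, so the foot is Q − t·n = (-11, 1, -5) − 4·(0, 0, 1) = (-11, 1, -9).

(-11, 1, -9)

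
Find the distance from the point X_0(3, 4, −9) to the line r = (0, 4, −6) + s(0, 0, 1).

Direction vector d = (0, 0, 1).
AP = (3, 0, −3), and AP × d = (0, −3, 0).
|AP × d|² = 9 and |d|² = 1, so the distance is √9 = 3.

3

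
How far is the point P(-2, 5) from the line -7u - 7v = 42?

9/√2

d = |(-7)·(-2) + (-7)·5 − 42| / √(49 + 49) = |-63|/(7√2) = 9/√2.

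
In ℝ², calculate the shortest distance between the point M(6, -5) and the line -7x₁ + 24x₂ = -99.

The normal to the line is n = (-7, 24) with |n| = 25.
|n·M − (-99)| = |-162 − (-99)| = 63, so the distance is 63/25.

63/25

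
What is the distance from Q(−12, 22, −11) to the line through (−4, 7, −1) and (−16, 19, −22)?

A direction vector is d = (−12, 12, −21).
AP = (−8, 15, −10); AP·d = 486, |AP|² = 389, |d|² = 729.
distance² = |AP|² − (AP·d)²/|d|² = 389 − 236196/729 = 65, so the distance is √65.

√65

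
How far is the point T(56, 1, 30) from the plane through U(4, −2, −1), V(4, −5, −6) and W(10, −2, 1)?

26/√35

UV = (0, −3, −5) and UW = (6, 0, 2), so a normal is n = UV × UW = (−6, −30, 18).
Then n·(56, 1, 30) − 18 = 156.
|n| = √(36 + 900 + 324) = 6√35, so the distance is |156|/(6√35) = 26√35/35.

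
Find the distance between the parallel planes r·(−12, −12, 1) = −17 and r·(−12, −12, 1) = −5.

12/17

Both planes have normal n = (−12, −12, 1), |n| = 17. Any point on the first plane is at distance |(-5) − (-17)|/|n| = 12/17 from the second.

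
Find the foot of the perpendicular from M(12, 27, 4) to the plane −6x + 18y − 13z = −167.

n = (−6, 18, −13), |n|² = 529, and n·M − (-167) = 529.
t = 529/529 = 1, so the foot is M − t·n = (12, 27, 4) − 1·(−6, 18, −13) = (18, 9, 17).

(18, 9, 17)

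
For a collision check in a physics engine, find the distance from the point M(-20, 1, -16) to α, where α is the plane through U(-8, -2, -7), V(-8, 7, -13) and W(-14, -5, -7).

UV = (0, 9, -6) and UW = (-6, -3, 0), so a normal is n = UV × UW = (-18, 36, 54).
n = (-18, 36, 54); n·P − (-306) = -162; |n| = 18√14; distance = 162/(18√14) = 9√14/14.

9√14/14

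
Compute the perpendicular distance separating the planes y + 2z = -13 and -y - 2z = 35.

Divide the second equation by -1 to match normals: y + 2z = -35.
With common normal n = (0, 1, 2) (|n| = √5), the distance is |(-13) − (-35)|/|n| = 22/√5 = 22√5/5.

22/√5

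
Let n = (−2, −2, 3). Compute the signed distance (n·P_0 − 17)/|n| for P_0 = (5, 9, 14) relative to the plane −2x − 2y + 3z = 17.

-3/√17

n·P_0 − 17 = -3.
|n| = √17, so the signed distance is -3/√17.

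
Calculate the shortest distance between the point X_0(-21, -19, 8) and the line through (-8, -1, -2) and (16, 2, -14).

A direction vector is d = (24, 3, -12).
AP = (-13, -18, 10), and AP × d = (186, 84, 393).
|AP × d|² = 196101 and |d|² = 729, so the distance is √(196101/729) = √269.

√269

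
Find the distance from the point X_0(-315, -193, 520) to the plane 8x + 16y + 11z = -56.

8

Normal vector n = (8, 16, 11), and n·(-315, -193, 520) - (-56) = 168.
|n| = √(64 + 256 + 121) = 21, so the distance is |168|/21 = 8.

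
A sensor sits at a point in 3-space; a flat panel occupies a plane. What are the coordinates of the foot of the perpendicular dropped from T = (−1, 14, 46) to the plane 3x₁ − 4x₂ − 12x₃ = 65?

n = (3, −4, −12), |n|² = 169, and n·T − 65 = -676.
t = -676/169 = -4, so the foot is T − t·n = (−1, 14, 46) − (-4)·(3, −4, −12) = (11, −2, −2).

(11, -2, -2)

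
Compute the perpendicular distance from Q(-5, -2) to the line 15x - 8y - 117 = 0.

176/17

d = |15·(-5) + (-8)·(-2) − 117| / √(225 + 64) = |-176|/17 = 176/17.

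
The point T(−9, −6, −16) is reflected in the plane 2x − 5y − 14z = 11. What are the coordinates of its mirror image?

(-13, 4, 12)

n = (2, −5, −14), |n|² = 225, n·T − 11 = 225, so t = 225/225 = 1.
Foot F = T − 1·n = (−11, −1, −2); the reflection is 2F − T = (−13, 4, 12).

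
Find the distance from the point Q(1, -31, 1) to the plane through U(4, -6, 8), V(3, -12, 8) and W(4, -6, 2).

7/√37

UV = (-1, -6, 0) and UW = (0, 0, -6), so a normal is n = UV × UW = (36, -6, 0).
d = |36·1 + (-6)·(-31) − 180| / √(1296 + 36 + 0) = |42| / (6√37) = 7/√37.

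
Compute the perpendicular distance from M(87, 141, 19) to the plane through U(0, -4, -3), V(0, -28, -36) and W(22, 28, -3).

UV = (0, -24, -33) and UW = (22, 32, 0), so a normal is n = UV × UW = (1056, -726, 528).
n = (1056, -726, 528); n·P − 1320 = -1782; |n| = 1386; distance = 1782/1386 = 9/7.

9/7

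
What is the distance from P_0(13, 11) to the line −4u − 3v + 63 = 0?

22/5

The normal to the line is n = (−4, −3) with |n| = 5.
|n·P_0 − (-63)| = |-85 − (-63)| = 22, so the distance is 22/5.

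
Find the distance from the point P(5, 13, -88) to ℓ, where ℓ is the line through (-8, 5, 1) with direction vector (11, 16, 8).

Direction vector d = (11, 16, 8).
AP = (13, 8, -89); AP·d = -441, |AP|² = 8154, |d|² = 441.
distance² = |AP|² − (AP·d)²/|d|² = 8154 − 194481/441 = 7713, so the distance is 3√857.

3√857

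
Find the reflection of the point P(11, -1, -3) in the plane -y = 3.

(11, -5, -3)

With n = (0, -1, 0), the signed offset is (n·P − 3)/|n|² = -2/1 = -2.
P' = P − 2t·n = (11, -1, -3) − (-4)·(0, -1, 0) = (11, -5, -3).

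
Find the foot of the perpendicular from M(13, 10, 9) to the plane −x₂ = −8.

(13, 8, 9)

n = (0, −1, 0), |n|² = 1, and n·M − (-8) = -2.
t = -2/1 = -2, so the foot is M − t·n = (13, 10, 9) − (-2)·(0, −1, 0) = (13, 8, 9).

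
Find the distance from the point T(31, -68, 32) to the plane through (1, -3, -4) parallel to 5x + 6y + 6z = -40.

24√97/97

Parallel planes share the normal n = (5, 6, 6); since (1, -3, -4) lies on the plane, its equation is 5x + 6y + 6z = -37.
Then n·(31, -68, 32) - (-37) = -24.
|n| = √(25 + 36 + 36) = √97, so the distance is |-24|/√97 = 24/√97.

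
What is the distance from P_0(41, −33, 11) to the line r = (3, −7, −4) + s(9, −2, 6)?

√409

Direction vector d = (9, −2, 6).
AP = (38, −26, 15); AP·d = 484, |AP|² = 2345, |d|² = 121.
distance² = |AP|² − (AP·d)²/|d|² = 2345 − 234256/121 = 409, so the distance is √409.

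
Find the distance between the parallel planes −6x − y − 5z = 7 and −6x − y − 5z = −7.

7√62/31

Both planes have normal n = (−6, −1, −5), |n| = √62. Any point on the first plane is at distance |(-7) − 7|/|n| = 14/√62 from the second.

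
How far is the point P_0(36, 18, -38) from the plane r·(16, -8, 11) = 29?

5/7

n = (16, -8, 11); n·P − 29 = -15; |n| = 21; distance = 15/21 = 5/7.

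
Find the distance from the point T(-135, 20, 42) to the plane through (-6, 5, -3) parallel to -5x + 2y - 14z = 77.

3

Parallel planes share the normal n = (-5, 2, -14); since (-6, 5, -3) lies on the plane, its equation is -5x + 2y - 14z = 82.
n = (-5, 2, -14); n·P − 82 = 45; |n| = 15; distance = 45/15 = 3.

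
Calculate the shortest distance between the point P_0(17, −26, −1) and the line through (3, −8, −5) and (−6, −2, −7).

2√13

A direction vector is d = (−9, 6, −2).
AP = (14, −18, 4), and AP × d = (12, −8, −78).
|AP × d|² = 6292 and |d|² = 121, so the distance is √(6292/121) = √52 = 2√13.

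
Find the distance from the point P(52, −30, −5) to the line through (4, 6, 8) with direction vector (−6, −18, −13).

18√10

Direction vector d = (−6, −18, −13).
AP = (48, −36, −13), and AP × d = (234, 702, −1080).
|AP × d|² = 1713960 and |d|² = 529, so the distance is √(1713960/529) = √3240 = 18√10.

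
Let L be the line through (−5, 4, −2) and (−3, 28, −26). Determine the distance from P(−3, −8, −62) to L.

36√2

A direction vector is d = (2, 24, −24).
AP = (2, −12, −60), and AP × d = (1728, −72, 72).
|AP × d|² = 2996352 and |d|² = 1156, so the distance is √(2996352/1156) = √2592 = 36√2.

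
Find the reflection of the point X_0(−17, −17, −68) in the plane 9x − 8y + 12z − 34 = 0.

(37, -65, 4)

n = (9, −8, 12), |n|² = 289, n·X_0 − 34 = -867, so t = -867/289 = -3.
Foot F = X_0 − (-3)·n = (10, −41, −32); the reflection is 2F − X_0 = (37, −65, 4).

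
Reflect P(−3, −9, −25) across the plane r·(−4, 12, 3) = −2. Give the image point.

(-11, 15, -19)

With n = (−4, 12, 3), the signed offset is (n·P − (-2))/|n|² = -169/169 = -1.
P' = P − 2t·n = (−3, −9, −25) − (-2)·(−4, 12, 3) = (−11, 15, −19).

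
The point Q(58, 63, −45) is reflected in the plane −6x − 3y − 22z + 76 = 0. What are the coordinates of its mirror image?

With n = (−6, −3, −22), the signed offset is (n·Q − (-76))/|n|² = 529/529 = 1.
Q' = Q − 2t·n = (58, 63, −45) − 2·(−6, −3, −22) = (70, 69, −1).

(70, 69, -1)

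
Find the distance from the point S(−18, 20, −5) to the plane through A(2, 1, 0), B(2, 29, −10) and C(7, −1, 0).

1

AB = (0, 28, −10) and AC = (5, −2, 0), so a normal is n = AB × AC = (−20, −50, −140).
Then n·(−18, 20, −5) − (−90) = 150.
|n| = √(400 + 2500 + 19600) = 150, so the distance is |150|/150 = 1.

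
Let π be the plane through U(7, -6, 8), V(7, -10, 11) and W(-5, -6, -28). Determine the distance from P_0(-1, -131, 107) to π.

9

UV = (0, -4, 3) and UW = (-12, 0, -36), so a normal is n = UV × UW = (144, -36, -48).
d = |144·(-1) + (-36)·(-131) + (-48)·107 − 840| / √(20736 + 1296 + 2304) = |-1404| / 156 = 9.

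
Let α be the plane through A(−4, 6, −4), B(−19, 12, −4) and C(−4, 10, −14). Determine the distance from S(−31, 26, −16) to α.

AB = (−15, 6, 0) and AC = (0, 4, −10), so a normal is n = AB × AC = (−60, −150, −60).
Then n·(−31, 26, −16) − (−420) = −660.
|n| = √(3600 + 22500 + 3600) = 30√33, so the distance is |-660|/(30√33) = 22/√33.

22/√33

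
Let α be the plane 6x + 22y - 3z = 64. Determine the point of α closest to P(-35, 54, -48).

The perpendicular from P has direction n = (6, 22, -3): r = (-35, 54, -48) + μ(6, 22, -3).
Substitute into the plane: n·(P + μn) = 64 gives 1122 + 529μ = 64, so μ = -2.
Foot = (-35, 54, -48) + (-2)·(6, 22, -3) = (-47, 10, -42).

(-47, 10, -42)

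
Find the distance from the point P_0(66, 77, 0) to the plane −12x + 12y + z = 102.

30/17

Normal vector n = (−12, 12, 1), and n·(66, 77, 0) − 102 = 30.
|n| = √(144 + 144 + 1) = 17, so the distance is |30|/17 = 30/17.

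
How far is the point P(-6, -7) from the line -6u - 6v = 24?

9/√2

d = |(-6)·(-6) + (-6)·(-7) − 24| / √(36 + 36) = |54|/(6√2) = 9/√2.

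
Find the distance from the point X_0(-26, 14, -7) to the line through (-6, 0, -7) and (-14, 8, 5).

18

A direction vector is d = (-8, 8, 12).
AP = (-20, 14, 0); AP·d = 272, |AP|² = 596, |d|² = 272.
distance² = |AP|² − (AP·d)²/|d|² = 596 − 73984/272 = 324, so the distance is 18.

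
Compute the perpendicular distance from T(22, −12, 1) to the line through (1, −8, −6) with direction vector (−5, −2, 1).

2√59

Direction vector d = (−5, −2, 1).
AP = (21, −4, 7); AP·d = -90, |AP|² = 506, |d|² = 30.
distance² = |AP|² − (AP·d)²/|d|² = 506 − 8100/30 = 236, so the distance is 2√59.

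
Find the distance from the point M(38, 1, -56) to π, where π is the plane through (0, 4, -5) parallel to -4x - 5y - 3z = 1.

Parallel planes share the normal n = (-4, -5, -3); since (0, 4, -5) lies on the plane, its equation is -4x - 5y - 3z = -5.
Then n·(38, 1, -56) - (-5) = 16.
|n| = √(16 + 25 + 9) = 5√2, so the distance is |16|/(5√2) = 8√2/5.

8√2/5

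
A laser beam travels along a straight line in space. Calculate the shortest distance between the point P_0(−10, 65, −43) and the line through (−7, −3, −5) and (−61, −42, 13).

A direction vector is d = (−54, −39, 18).
AP = (−3, 68, −38); AP·d = -3174, |AP|² = 6077, |d|² = 4761.
distance² = |AP|² − (AP·d)²/|d|² = 6077 − 10074276/4761 = 3961, so the distance is √3961.

√3961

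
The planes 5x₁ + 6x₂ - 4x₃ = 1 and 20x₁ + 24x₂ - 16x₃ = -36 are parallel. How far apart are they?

Divide the second equation by 4 to match normals: 5x₁ + 6x₂ - 4x₃ = -9.
With common normal n = (5, 6, -4) (|n| = √77), the distance is |1 − (-9)|/|n| = 10/√77.

10/√77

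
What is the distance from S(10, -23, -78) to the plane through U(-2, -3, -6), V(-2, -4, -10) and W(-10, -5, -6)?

10√2/3

UV = (0, -1, -4) and UW = (-8, -2, 0), so a normal is n = UV × UW = (-8, 32, -8).
Then n·(10, -23, -78) - (-32) = -160.
|n| = √(64 + 1024 + 64) = 24√2, so the distance is |-160|/(24√2) = 10√2/3.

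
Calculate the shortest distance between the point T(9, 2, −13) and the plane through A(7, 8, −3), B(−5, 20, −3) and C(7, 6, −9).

2√19/19

AB = (−12, 12, 0) and AC = (0, −2, −6), so a normal is n = AB × AC = (−72, −72, 24).
Then n·(9, 2, −13) − (−1152) = 48.
|n| = √(5184 + 5184 + 576) = 24√19, so the distance is |48|/(24√19) = 2/√19.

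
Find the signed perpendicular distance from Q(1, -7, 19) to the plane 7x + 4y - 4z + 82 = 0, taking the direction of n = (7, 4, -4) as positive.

n·Q − (-82) = -15.
|n| = 9, so the signed distance is -15/9 = -5/3.

-5/3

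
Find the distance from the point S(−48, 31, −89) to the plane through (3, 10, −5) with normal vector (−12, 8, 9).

The plane has equation n·(r − (3, 10, −5)) = 0, i.e. n·r = -1.
Then n·(−48, 31, −89) − (−1) = 24.
|n| = √(144 + 64 + 81) = 17, so the distance is |24|/17 = 24/17.

24/17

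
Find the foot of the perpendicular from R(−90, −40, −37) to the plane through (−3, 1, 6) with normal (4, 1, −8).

The perpendicular from R has direction n = (4, 1, −8): r = (−90, −40, −37) + λ(4, 1, −8).
Substitute into the plane: n·(R + λn) = -59 gives -104 + 81λ = -59, so λ = 5/9.
Foot = (−90, −40, −37) + (5/9)·(4, 1, −8) = (−790/9, −355/9, −373/9).

(-790/9, -355/9, -373/9)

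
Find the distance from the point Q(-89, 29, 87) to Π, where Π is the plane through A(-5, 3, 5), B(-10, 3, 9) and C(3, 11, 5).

AB = (-5, 0, 4) and AC = (8, 8, 0), so a normal is n = AB × AC = (-32, 32, -40).
n = (-32, 32, -40); n·P − 56 = 240; |n| = 8√57; distance = 240/(8√57) = 30/√57.

10√57/19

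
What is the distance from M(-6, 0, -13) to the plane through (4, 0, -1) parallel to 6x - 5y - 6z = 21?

Parallel planes share the normal n = (6, -5, -6); since (4, 0, -1) lies on the plane, its equation is 6x - 5y - 6z = 30.
Then n·(-6, 0, -13) - 30 = 12.
|n| = √(36 + 25 + 36) = √97, so the distance is |12|/√97 = 12√97/97.

12/√97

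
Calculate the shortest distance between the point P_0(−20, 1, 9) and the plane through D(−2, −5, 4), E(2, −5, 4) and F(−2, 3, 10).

DE = (4, 0, 0) and DF = (0, 8, 6), so a normal is n = DE × DF = (0, −24, 32).
Then n·(−20, 1, 9) − 248 = 16.
|n| = √(0 + 576 + 1024) = 40, so the distance is |16|/40 = 2/5.

2/5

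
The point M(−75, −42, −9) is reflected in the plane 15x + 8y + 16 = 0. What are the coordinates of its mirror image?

n = (15, 8, 0), |n|² = 289, n·M − (-16) = -1445, so t = -1445/289 = -5.
Foot F = M − (-5)·n = (0, −2, −9); the reflection is 2F − M = (75, 38, −9).

(75, 38, -9)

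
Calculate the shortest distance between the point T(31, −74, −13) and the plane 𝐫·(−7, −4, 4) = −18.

5

Normal vector n = (−7, −4, 4), and n·(31, −74, −13) − (−18) = 45.
|n| = √(49 + 16 + 16) = 9, so the distance is |45|/9 = 5.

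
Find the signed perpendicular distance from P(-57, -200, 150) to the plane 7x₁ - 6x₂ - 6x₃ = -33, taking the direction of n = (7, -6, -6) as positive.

n·P − (-33) = -66.
|n| = 11, so the signed distance is -66/11 = -6.

-6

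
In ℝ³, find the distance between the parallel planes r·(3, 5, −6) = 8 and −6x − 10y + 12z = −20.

Divide the second equation by -2 to match normals: 3x + 5y − 6z = 10.
With common normal n = (3, 5, −6) (|n| = √70), the distance is |8 − 10|/|n| = 2/√70.

√70/35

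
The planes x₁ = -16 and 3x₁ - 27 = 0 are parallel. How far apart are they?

Divide the second equation by 3 to match normals: x₁ = 9.
Both planes have normal n = (1, 0, 0), |n| = 1. Any point on the first plane is at distance |9 − (-16)|/|n| = 25/1 = 25 from the second.

25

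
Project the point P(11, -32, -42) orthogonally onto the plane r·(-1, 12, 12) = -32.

The perpendicular from P has direction n = (-1, 12, 12): r = (11, -32, -42) + λ(-1, 12, 12).
Substitute into the plane: n·(P + λn) = -32 gives -899 + 289λ = -32, so λ = 3.
Foot = (11, -32, -42) + 3·(-1, 12, 12) = (8, 4, -6).

(8, 4, -6)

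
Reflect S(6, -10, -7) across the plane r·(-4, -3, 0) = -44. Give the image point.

With n = (-4, -3, 0), the signed offset is (n·S − (-44))/|n|² = 50/25 = 2.
S' = S − 2t·n = (6, -10, -7) − 4·(-4, -3, 0) = (22, 2, -7).

(22, 2, -7)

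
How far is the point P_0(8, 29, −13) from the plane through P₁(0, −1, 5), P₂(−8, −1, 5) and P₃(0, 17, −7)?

6/√13

P₁P₂ = (−8, 0, 0) and P₁P₃ = (0, 18, −12), so a normal is n = P₁P₂ × P₁P₃ = (0, −96, −144).
Then n·(8, 29, −13) − (−624) = −288.
|n| = √(0 + 9216 + 20736) = 48√13, so the distance is |-288|/(48√13) = 6/√13.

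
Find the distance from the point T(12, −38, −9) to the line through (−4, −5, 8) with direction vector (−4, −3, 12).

Direction vector d = (−4, −3, 12).
AP = (16, −33, −17), and AP × d = (−447, −124, −180).
|AP × d|² = 247585 and |d|² = 169, so the distance is √(247585/169) = √1465.

√1465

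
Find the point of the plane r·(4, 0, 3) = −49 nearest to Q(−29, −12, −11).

n = (4, 0, 3), |n|² = 25, and n·Q − (-49) = -100.
t = -100/25 = -4, so the foot is Q − t·n = (−29, −12, −11) − (-4)·(4, 0, 3) = (−13, −12, 1).

(-13, -12, 1)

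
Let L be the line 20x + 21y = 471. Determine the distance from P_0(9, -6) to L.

417/29

The normal to the line is n = (20, 21) with |n| = 29.
|n·P_0 − 471| = |54 − 471| = 417, so the distance is 417/29.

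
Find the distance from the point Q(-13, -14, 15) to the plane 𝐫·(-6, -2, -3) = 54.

1

Normal vector n = (-6, -2, -3), and n·(-13, -14, 15) - 54 = 7.
|n| = √(36 + 4 + 9) = 7, so the distance is |7|/7 = 1.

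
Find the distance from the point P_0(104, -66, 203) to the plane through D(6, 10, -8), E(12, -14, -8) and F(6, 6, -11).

8

DE = (6, -24, 0) and DF = (0, -4, -3), so a normal is n = DE × DF = (72, 18, -24).
n = (72, 18, -24); n·P − 804 = 624; |n| = 78; distance = 624/78 = 8.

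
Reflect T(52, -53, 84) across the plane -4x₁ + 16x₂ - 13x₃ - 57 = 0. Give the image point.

(12, 107, -46)

n = (-4, 16, -13), |n|² = 441, n·T − 57 = -2205, so t = -2205/441 = -5.
Foot F = T − (-5)·n = (32, 27, 19); the reflection is 2F − T = (12, 107, -46).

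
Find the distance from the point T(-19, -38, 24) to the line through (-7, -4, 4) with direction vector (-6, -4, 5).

Direction vector d = (-6, -4, 5).
AP = (-12, -34, 20); AP·d = 308, |AP|² = 1700, |d|² = 77.
distance² = |AP|² − (AP·d)²/|d|² = 1700 − 94864/77 = 468, so the distance is 6√13.

6√13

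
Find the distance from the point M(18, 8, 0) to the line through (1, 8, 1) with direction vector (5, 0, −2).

Direction vector d = (5, 0, −2).
AP = (17, 0, −1); AP·d = 87, |AP|² = 290, |d|² = 29.
distance² = |AP|² − (AP·d)²/|d|² = 290 − 7569/29 = 29, so the distance is √29.

√29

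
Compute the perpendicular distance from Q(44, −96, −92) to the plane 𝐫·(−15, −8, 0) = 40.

Normal vector n = (−15, −8, 0), and n·(44, −96, −92) − 40 = 68.
|n| = √(225 + 64 + 0) = 17, so the distance is |68|/17 = 4.

4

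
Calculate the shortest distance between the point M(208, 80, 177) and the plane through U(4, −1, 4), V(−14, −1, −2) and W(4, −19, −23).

UV = (−18, 0, −6) and UW = (0, −18, −27), so a normal is n = UV × UW = (−108, −486, 324).
Then n·(208, 80, 177) − 1350 = −5346.
|n| = √(11664 + 236196 + 104976) = 594, so the distance is |-5346|/594 = 9.

9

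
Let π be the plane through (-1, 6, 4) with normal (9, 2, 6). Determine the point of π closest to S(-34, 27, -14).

The perpendicular from S has direction n = (9, 2, 6): r = (-34, 27, -14) + μ(9, 2, 6).
Substitute into the plane: n·(S + μn) = 27 gives -336 + 121μ = 27, so μ = 3.
Foot = (-34, 27, -14) + 3·(9, 2, 6) = (-7, 33, 4).

(-7, 33, 4)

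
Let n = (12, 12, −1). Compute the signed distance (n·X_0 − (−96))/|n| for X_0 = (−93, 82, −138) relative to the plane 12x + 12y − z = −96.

6

n·X_0 − (-96) = 102.
|n| = 17, so the signed distance is 102/17 = 6.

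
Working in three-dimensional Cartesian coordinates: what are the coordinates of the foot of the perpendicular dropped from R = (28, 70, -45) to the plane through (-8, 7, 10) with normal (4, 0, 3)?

(784/25, 70, -1062/25)

n = (4, 0, 3), |n|² = 25, and n·R − (-2) = -21.
t = -21/25, so the foot is R − t·n = (28, 70, -45) − (-21/25)·(4, 0, 3) = (784/25, 70, -1062/25).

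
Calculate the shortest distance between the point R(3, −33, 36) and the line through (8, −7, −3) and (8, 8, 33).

A direction vector is d = (0, 15, 36).
AP = (−5, −26, 39); AP·d = 1014, |AP|² = 2222, |d|² = 1521.
distance² = |AP|² − (AP·d)²/|d|² = 2222 − 1028196/1521 = 1546, so the distance is √1546.

√1546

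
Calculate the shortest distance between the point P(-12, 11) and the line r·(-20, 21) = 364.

107/29

The normal to the line is n = (-20, 21) with |n| = 29.
|n·P − 364| = |471 − 364| = 107, so the distance is 107/29.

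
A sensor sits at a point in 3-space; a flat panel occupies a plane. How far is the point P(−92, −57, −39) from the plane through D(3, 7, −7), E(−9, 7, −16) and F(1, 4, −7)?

√29

DE = (−12, 0, −9) and DF = (−2, −3, 0), so a normal is n = DE × DF = (−27, 18, 36).
Then n·(−92, −57, −39) − (−207) = 261.
|n| = √(729 + 324 + 1296) = 9√29, so the distance is |261|/(9√29) = √29.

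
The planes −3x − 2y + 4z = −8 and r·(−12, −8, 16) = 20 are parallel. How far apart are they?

13√29/29

Divide the second equation by 4 to match normals: −3x − 2y + 4z = 5.
Both planes have normal n = (−3, −2, 4), |n| = √29. Any point on the first plane is at distance |5 − (-8)|/|n| = 13/√29 from the second.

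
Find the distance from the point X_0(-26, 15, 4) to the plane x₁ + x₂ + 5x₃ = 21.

n = (1, 1, 5); n·P − 21 = -12; |n| = 3√3; distance = 12/(3√3) = 4√3/3.

4√3/3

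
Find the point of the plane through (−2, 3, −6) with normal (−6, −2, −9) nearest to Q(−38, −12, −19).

(-20, -6, 8)

The perpendicular from Q has direction n = (−6, −2, −9): r = (−38, −12, −19) + t(−6, −2, −9).
Substitute into the plane: n·(Q + tn) = 60 gives 423 + 121t = 60, so t = -3.
Foot = (−38, −12, −19) + (-3)·(−6, −2, −9) = (−20, −6, 8).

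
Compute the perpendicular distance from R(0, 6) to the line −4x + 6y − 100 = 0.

d = |(-4)·0 + 6·6 − 100| / √(16 + 36) = |-64|/(2√13) = 32/√13.

32/√13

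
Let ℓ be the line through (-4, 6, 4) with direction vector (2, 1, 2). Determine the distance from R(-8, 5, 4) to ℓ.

2√2

Direction vector d = (2, 1, 2).
AP = (-4, -1, 0); AP·d = -9, |AP|² = 17, |d|² = 9.
distance² = |AP|² − (AP·d)²/|d|² = 17 − 81/9 = 8, so the distance is 2√2.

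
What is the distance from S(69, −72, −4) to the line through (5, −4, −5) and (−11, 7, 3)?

A direction vector is d = (−16, 11, 8).
AP = (64, −68, 1); AP·d = -1764, |AP|² = 8721, |d|² = 441.
distance² = |AP|² − (AP·d)²/|d|² = 8721 − 3111696/441 = 1665, so the distance is 3√185.

3√185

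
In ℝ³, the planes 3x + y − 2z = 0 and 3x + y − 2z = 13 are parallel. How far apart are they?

With common normal n = (3, 1, −2) (|n| = √14), the distance is |0 − 13|/|n| = 13/√14 = 13√14/14.

13/√14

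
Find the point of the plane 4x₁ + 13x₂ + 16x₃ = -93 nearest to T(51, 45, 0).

n = (4, 13, 16), |n|² = 441, and n·T − (-93) = 882.
t = 882/441 = 2, so the foot is T − t·n = (51, 45, 0) − 2·(4, 13, 16) = (43, 19, -32).

(43, 19, -32)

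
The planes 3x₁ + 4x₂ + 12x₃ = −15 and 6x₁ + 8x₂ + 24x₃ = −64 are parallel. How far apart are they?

Divide the second equation by 2 to match normals: 3x₁ + 4x₂ + 12x₃ = -32.
Both planes have normal n = (3, 4, 12), |n| = 13. Any point on the first plane is at distance |(-32) − (-15)|/|n| = 17/13 from the second.

17/13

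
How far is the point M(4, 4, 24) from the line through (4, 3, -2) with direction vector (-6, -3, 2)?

Direction vector d = (-6, -3, 2).
AP = (0, 1, 26), and AP × d = (80, -156, 6).
|AP × d|² = 30772 and |d|² = 49, so the distance is √(30772/49) = √628 = 2√157.

2√157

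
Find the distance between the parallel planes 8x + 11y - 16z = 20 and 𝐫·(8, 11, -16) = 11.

3/7

Both planes have normal n = (8, 11, -16), |n| = 21. Any point on the first plane is at distance |11 − 20|/|n| = 9/21 = 3/7 from the second.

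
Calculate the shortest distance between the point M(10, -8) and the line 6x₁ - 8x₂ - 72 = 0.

d = |6·10 + (-8)·(-8) − 72| / √(36 + 64) = |52|/10 = 26/5.

26/5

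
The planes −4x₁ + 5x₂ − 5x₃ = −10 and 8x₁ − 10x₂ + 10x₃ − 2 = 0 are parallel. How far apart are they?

Divide the second equation by -2 to match normals: −4x₁ + 5x₂ − 5x₃ = -1.
With common normal n = (−4, 5, −5) (|n| = √66), the distance is |(-10) − (-1)|/|n| = 9/√66 = 3√66/22.

9/√66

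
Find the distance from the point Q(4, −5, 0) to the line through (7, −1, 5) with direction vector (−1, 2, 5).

2√5

Direction vector d = (−1, 2, 5).
AP = (−3, −4, −5); AP·d = -30, |AP|² = 50, |d|² = 30.
distance² = |AP|² − (AP·d)²/|d|² = 50 − 900/30 = 20, so the distance is 2√5.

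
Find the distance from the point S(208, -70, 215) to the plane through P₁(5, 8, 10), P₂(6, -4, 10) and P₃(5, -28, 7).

6

P₁P₂ = (1, -12, 0) and P₁P₃ = (0, -36, -3), so a normal is n = P₁P₂ × P₁P₃ = (36, 3, -36).
n = (36, 3, -36); n·P − (-156) = -306; |n| = 51; distance = 306/51 = 6.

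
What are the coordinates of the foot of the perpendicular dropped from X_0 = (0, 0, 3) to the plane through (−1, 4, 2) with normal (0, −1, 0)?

The perpendicular from X_0 has direction n = (0, −1, 0): r = (0, 0, 3) + t(0, −1, 0).
Substitute into the plane: n·(X_0 + tn) = -4 gives 0 + 1t = -4, so t = -4.
Foot = (0, 0, 3) + (-4)·(0, −1, 0) = (0, 4, 3).

(0, 4, 3)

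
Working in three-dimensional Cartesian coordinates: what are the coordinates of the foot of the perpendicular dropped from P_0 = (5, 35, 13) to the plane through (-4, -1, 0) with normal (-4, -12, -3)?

(-7, -1, 4)

n = (-4, -12, -3), |n|² = 169, and n·P_0 − 28 = -507.
t = -507/169 = -3, so the foot is P_0 − t·n = (5, 35, 13) − (-3)·(-4, -12, -3) = (-7, -1, 4).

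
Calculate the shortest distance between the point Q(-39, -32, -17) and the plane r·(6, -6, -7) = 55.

Normal vector n = (6, -6, -7), and n·(-39, -32, -17) - 55 = 22.
|n| = √(36 + 36 + 49) = 11, so the distance is |22|/11 = 2.

2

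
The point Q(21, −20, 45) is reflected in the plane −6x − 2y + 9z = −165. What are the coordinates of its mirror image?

(69, -4, -27)

With n = (−6, −2, 9), the signed offset is (n·Q − (-165))/|n|² = 484/121 = 4.
Q' = Q − 2t·n = (21, −20, 45) − 8·(−6, −2, 9) = (69, −4, −27).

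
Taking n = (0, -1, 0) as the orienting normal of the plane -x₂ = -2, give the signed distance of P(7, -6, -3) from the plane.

n·P − (-2) = 8.
|n| = 1, so the signed distance is 8/1 = 8.

8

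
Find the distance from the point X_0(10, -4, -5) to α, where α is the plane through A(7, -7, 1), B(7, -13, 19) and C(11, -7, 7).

3/7

AB = (0, -6, 18) and AC = (4, 0, 6), so a normal is n = AB × AC = (-36, 72, 24).
d = |(-36)·10 + 72·(-4) + 24·(-5) − (-732)| / √(1296 + 5184 + 576) = |-36| / 84 = 3/7.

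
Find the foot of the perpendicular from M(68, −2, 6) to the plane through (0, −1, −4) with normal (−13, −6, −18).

(42, -14, -30)

n = (−13, −6, −18), |n|² = 529, and n·M − 78 = -1058.
t = -1058/529 = -2, so the foot is M − t·n = (68, −2, 6) − (-2)·(−13, −6, −18) = (42, −14, −30).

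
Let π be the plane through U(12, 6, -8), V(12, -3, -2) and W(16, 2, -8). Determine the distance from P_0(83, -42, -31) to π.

UV = (0, -9, 6) and UW = (4, -4, 0), so a normal is n = UV × UW = (24, 24, 36).
Then n·(83, -42, -31) - 144 = -276.
|n| = √(576 + 576 + 1296) = 12√17, so the distance is |-276|/(12√17) = 23/√17.

23√17/17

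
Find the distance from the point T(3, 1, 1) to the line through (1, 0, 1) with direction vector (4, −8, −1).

√5

Direction vector d = (4, −8, −1).
AP = (2, 1, 0), and AP × d = (−1, 2, −20).
|AP × d|² = 405 and |d|² = 81, so the distance is √(405/81) = √5.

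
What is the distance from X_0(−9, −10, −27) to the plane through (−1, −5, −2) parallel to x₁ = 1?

Parallel planes share the normal n = (1, 0, 0); since (−1, −5, −2) lies on the plane, its equation is x₁ = -1.
d = |1·(-9) − (-1)| / √(1 + 0 + 0) = |-8| / 1 = 8.

8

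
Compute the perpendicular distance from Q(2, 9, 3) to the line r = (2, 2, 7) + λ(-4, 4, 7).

√65

Direction vector d = (-4, 4, 7).
AP = (0, 7, -4); AP·d = 0, |AP|² = 65, |d|² = 81.
distance² = |AP|² − (AP·d)²/|d|² = 65 − 0/81 = 65, so the distance is √65.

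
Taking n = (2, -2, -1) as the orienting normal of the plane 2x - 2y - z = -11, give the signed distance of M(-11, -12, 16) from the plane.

-1

n·M − (-11) = -3.
|n| = 3, so the signed distance is -3/3 = -1.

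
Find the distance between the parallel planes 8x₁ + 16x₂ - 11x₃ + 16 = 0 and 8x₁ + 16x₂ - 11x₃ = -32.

16/21

Both planes have normal n = (8, 16, -11), |n| = 21. Any point on the first plane is at distance |(-32) − (-16)|/|n| = 16/21 from the second.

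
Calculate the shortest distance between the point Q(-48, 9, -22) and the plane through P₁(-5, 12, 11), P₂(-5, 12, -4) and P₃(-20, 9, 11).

14√26/13

P₁P₂ = (0, 0, -15) and P₁P₃ = (-15, -3, 0), so a normal is n = P₁P₂ × P₁P₃ = (-45, 225, 0).
d = |(-45)·(-48) + 225·9 − 2925| / √(2025 + 50625 + 0) = |1260| / (45√26) = 14√26/13.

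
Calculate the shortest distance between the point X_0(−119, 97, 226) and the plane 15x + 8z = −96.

7

d = |15·(-119) + 8·226 − (-96)| / √(225 + 0 + 64) = |119| / 17 = 7.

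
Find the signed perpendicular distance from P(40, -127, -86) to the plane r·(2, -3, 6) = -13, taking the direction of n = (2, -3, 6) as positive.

-6

n·P − (-13) = -42.
|n| = 7, so the signed distance is -42/7 = -6.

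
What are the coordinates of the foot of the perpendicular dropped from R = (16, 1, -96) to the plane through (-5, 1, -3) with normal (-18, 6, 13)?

(-38, 19, -57)

n = (-18, 6, 13), |n|² = 529, and n·R − 57 = -1587.
t = -1587/529 = -3, so the foot is R − t·n = (16, 1, -96) − (-3)·(-18, 6, 13) = (-38, 19, -57).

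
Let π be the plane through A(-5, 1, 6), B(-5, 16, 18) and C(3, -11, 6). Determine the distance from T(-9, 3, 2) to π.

AB = (0, 15, 12) and AC = (8, -12, 0), so a normal is n = AB × AC = (144, 96, -120).
Then n·(-9, 3, 2) - (-1344) = 96.
|n| = √(20736 + 9216 + 14400) = 24√77, so the distance is |96|/(24√77) = 4/√77.

4√77/77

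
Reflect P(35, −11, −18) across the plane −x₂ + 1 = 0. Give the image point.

n = (0, −1, 0), |n|² = 1, n·P − (-1) = 12, so t = 12/1 = 12.
Foot F = P − 12·n = (35, 1, −18); the reflection is 2F − P = (35, 13, −18).

(35, 13, -18)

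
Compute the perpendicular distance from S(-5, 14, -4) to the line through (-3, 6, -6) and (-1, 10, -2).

A direction vector is d = (2, 4, 4).
AP = (-2, 8, 2), and AP × d = (24, 12, -24).
|AP × d|² = 1296 and |d|² = 36, so the distance is √(1296/36) = √36 = 6.

6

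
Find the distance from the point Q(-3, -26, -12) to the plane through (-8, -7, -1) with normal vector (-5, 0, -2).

3/√29

The plane has equation n·(r − (-8, -7, -1)) = 0, i.e. n·r = 42.
Then n·(-3, -26, -12) - 42 = -3.
|n| = √(25 + 0 + 4) = √29, so the distance is |-3|/√29 = 3/√29.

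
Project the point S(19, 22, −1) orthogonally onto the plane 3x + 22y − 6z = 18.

The perpendicular from S has direction n = (3, 22, −6): r = (19, 22, −1) + λ(3, 22, −6).
Substitute into the plane: n·(S + λn) = 18 gives 547 + 529λ = 18, so λ = -1.
Foot = (19, 22, −1) + (-1)·(3, 22, −6) = (16, 0, 5).

(16, 0, 5)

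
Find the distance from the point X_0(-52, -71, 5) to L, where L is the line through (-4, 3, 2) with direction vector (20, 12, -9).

2√541

Direction vector d = (20, 12, -9).
AP = (-48, -74, 3), and AP × d = (630, -372, 904).
|AP × d|² = 1352500 and |d|² = 625, so the distance is √(1352500/625) = √2164 = 2√541.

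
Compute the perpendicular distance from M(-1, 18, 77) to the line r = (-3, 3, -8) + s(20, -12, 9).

√6829

Direction vector d = (20, -12, 9).
AP = (2, 15, 85), and AP × d = (1155, 1682, -324).
|AP × d|² = 4268125 and |d|² = 625, so the distance is √(4268125/625) = √6829.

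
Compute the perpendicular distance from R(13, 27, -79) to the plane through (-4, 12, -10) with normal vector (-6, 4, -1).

27√53/53

The plane has equation n·(r − (-4, 12, -10)) = 0, i.e. n·r = 82.
d = |(-6)·13 + 4·27 + (-1)·(-79) − 82| / √(36 + 16 + 1) = |27| / √53 = 27√53/53.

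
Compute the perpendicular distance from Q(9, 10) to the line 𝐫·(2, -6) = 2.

11√10/5

The normal to the line is n = (2, -6) with |n| = 2√10.
|n·Q − 2| = |-42 − 2| = 44, so the distance is 44/(2√10) = 22/√10.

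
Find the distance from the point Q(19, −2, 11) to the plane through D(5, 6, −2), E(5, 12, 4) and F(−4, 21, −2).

7/√43

DE = (0, 6, 6) and DF = (−9, 15, 0), so a normal is n = DE × DF = (−90, −54, 54).
d = |(-90)·19 + (-54)·(-2) + 54·11 − (-882)| / √(8100 + 2916 + 2916) = |-126| / (18√43) = 7/√43.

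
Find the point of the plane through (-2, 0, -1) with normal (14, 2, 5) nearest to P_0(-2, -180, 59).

(26/15, -2692/15, 181/3)

n = (14, 2, 5), |n|² = 225, and n·P_0 − (-33) = -60.
t = -60/225 = -4/15, so the foot is P_0 − t·n = (-2, -180, 59) − (-4/15)·(14, 2, 5) = (26/15, -2692/15, 181/3).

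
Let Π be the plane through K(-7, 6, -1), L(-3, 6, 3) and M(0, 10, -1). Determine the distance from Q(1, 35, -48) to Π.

KL = (4, 0, 4) and KM = (7, 4, 0), so a normal is n = KL × KM = (-16, 28, 16).
n = (-16, 28, 16); n·P − 264 = -68; |n| = 36; distance = 68/36 = 17/9.

17/9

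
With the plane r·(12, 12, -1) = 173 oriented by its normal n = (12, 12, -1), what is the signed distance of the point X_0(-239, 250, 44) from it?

n·X_0 − 173 = -85.
|n| = 17, so the signed distance is -85/17 = -5.

-5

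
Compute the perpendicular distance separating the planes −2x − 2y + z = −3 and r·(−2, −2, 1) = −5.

2/3

Both planes have normal n = (−2, −2, 1), |n| = 3. Any point on the first plane is at distance |(-5) − (-3)|/|n| = 2/3 from the second.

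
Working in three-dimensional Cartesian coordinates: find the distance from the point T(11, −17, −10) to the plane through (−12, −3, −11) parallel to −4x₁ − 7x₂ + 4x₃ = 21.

10/9

Parallel planes share the normal n = (−4, −7, 4); since (−12, −3, −11) lies on the plane, its equation is −4x₁ − 7x₂ + 4x₃ = 25.
d = |(-4)·11 + (-7)·(-17) + 4·(-10) − 25| / √(16 + 49 + 16) = |10| / 9 = 10/9.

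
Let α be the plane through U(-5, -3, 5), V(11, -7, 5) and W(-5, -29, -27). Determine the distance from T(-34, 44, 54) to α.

UV = (16, -4, 0) and UW = (0, -26, -32), so a normal is n = UV × UW = (128, 512, -416).
n = (128, 512, -416); n·P − (-4256) = -32; |n| = 672; distance = 32/672 = 1/21.

1/21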